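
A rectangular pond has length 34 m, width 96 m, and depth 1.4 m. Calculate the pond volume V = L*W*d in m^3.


Base area = L * W = 34 * 96 = 3264 m^2
Volume = area * depth = 3264 * 1.4 = 4569.6 m^3

4569.6 m^3


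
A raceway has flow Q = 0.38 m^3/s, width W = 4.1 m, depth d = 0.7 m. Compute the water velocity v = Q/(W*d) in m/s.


Cross-sectional area = W * d = 4.1 * 0.7 = 2.87 m^2
Velocity = Q / A = 0.38 / 2.87 = 0.132404 m/s

0.132404 m/s


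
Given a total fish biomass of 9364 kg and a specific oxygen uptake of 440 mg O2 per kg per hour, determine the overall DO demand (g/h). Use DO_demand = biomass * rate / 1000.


Total O2 consumption (mg/h) = 9364 kg * 440 mg/(kg*h) = 4120160 mg/h
Convert to g/h: 4120160 / 1000 = 4120.16 g/h

4120.16 g/h


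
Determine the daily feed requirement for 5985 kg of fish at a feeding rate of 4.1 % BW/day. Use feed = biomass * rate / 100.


Feeding rate fraction = 4.1% / 100 = 0.041
Daily feed = 5985 kg * 0.041 = 245.385 kg/day

245.385 kg/day


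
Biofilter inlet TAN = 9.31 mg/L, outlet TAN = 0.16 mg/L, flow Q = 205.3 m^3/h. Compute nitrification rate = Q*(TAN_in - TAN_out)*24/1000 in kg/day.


Concentration drop: TAN_in - TAN_out = 9.31 - 0.16 = 9.15 mg/L
Hourly TAN removed = Q * dTAN = 205.3 m^3/h * 9.15 mg/L = 1878.495 g/h  (m^3/h * mg/L = g/h)
Daily TAN removed = 1878.495 * 24 = 45083.88 g/day
Convert to kg/day: 45083.88 / 1000 = 45.08388 kg/day

45.08388 kg/day


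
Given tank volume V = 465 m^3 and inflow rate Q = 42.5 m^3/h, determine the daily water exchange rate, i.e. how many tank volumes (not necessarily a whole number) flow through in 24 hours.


Daily flow volume = 42.5 m^3/h * 24 h = 1020 m^3/day
Exchanges = daily flow / tank volume = 1020 / 465 = 2.19355 exchanges/day

2.19355 exchanges/day


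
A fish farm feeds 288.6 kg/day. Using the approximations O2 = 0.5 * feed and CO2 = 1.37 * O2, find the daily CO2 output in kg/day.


O2 = 288.6 * 0.5 = 144.3
CO2 = 144.3 * 1.37 = 197.691

197.691 kg/day


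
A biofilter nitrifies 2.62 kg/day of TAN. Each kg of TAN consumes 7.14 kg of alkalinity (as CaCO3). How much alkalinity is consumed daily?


Alkalinity factor: 7.14 kg CaCO3 consumed per kg TAN nitrified
alk = 2.62 kg TAN * 7.14 = 18.7068 kg CaCO3/day

18.7068 kg CaCO3/day


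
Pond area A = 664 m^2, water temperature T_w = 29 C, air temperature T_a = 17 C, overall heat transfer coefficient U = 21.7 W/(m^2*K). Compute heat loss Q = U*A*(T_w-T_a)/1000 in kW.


Temperature difference dT = 29 - 17 = 12 K
Heat loss (W) = U * A * dT = 21.7 * 664 * 12 = 172905.6 W
Convert to kW: 172905.6 / 1000 = 172.9056 kW

172.9056 kW


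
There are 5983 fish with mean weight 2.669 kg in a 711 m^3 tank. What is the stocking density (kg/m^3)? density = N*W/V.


Total biomass = 5983 fish * 2.669 kg = 15968.627 kg
Density = total biomass / volume = 15968.627 / 711 = 22.4594 kg/m^3

22.4594 kg/m^3


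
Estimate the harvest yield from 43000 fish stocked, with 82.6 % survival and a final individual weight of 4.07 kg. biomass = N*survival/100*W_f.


Survivors = 43000 * 82.6/100 = 35518 fish
Harvest biomass = survivors * W_f = 35518 * 4.07 = 144558.26 kg

144558.26 kg


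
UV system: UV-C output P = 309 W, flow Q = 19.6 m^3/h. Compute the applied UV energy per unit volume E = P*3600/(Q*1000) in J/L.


Energy delivered per hour = 309 W * 3600 s = 1112400 J/h
Volume treated per hour = 19.6 m^3/h * 1000 = 19600 L/h
dose = 1112400 / 19600 = 56.7551 J/L

56.7551 J/L


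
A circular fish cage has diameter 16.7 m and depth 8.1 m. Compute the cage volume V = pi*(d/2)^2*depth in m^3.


r = d/2 = 16.7/2 = 8.35 m
Base area = pi*r^2 = pi*8.35^2 = 219.03969 m^2
Volume = 219.03969 * 8.1 = 1774.22 m^3

1774.22 m^3


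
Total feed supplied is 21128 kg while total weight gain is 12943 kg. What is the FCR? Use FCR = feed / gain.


FCR = feed consumed / weight gained
FCR = 21128 kg / 12943 kg = 1.63239

1.63239


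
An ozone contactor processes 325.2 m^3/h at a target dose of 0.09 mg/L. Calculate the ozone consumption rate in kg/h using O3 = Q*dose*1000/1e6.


O3 demand (mg/h) = Q * dose * 1000 = 325.2 * 0.09 * 1000 = 29268 mg/h
Convert mg to kg: 29268 / 1e6 = 0.029268 kg/h

0.029268 kg/h


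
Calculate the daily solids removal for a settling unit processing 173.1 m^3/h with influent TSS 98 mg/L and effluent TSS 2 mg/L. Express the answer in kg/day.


Concentration drop: TSS_in - TSS_out = 98 - 2 = 96 mg/L
Hourly solids removed = Q * dTSS = 173.1 m^3/h * 96 mg/L = 16617.6 g/h  (m^3/h * mg/L = g/h)
Daily solids removed = 16617.6 * 24 = 398822.4 g/day
Convert g to kg: 398822.4 / 1000 = 398.8224 kg/day

398.8224 kg/day


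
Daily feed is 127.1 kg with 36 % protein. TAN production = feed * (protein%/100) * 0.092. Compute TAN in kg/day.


Protein in feed = 127.1 * 36/100 = 45.756 kg/day
TAN = protein * 0.092 = 45.756 * 0.092 = 4.209552 kg/day

4.209552 kg/day


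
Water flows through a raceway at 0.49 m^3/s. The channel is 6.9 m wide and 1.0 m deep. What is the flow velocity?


Cross-sectional area = W * d = 6.9 * 1.0 = 6.9 m^2
Velocity = Q / A = 0.49 / 6.9 = 0.0710145 m/s

0.0710145 m/s


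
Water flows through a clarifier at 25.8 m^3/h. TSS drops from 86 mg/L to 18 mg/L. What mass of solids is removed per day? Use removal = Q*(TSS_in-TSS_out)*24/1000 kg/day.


Concentration drop: TSS_in - TSS_out = 86 - 18 = 68 mg/L
Hourly solids removed = Q * dTSS = 25.8 m^3/h * 68 mg/L = 1754.4 g/h  (m^3/h * mg/L = g/h)
Daily solids removed = 1754.4 * 24 = 42105.6 g/day
Convert g to kg: 42105.6 / 1000 = 42.1056 kg/day

42.1056 kg/day


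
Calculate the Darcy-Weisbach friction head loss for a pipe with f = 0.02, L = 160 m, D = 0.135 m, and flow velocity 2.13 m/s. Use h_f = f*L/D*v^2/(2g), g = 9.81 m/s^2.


v^2 = 2.13^2 = 4.5369 m^2/s^2
L/D = 160/0.135 = 1185.1852
h_f = f*(L/D)*v^2/(2g) = 0.02 * 1185.1852 * 4.5369 / 19.62 = 5.48121 m

5.48121 m


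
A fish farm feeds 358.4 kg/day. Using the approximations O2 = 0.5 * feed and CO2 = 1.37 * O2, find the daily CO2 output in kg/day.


O2 = 358.4 * 0.5 = 179.2
CO2 = 179.2 * 1.37 = 245.504

245.504 kg/day


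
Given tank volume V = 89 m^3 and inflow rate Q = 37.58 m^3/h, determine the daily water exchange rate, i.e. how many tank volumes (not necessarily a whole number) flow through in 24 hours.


Daily flow volume = 37.58 m^3/h * 24 h = 901.92 m^3/day
Exchanges = daily flow / tank volume = 901.92 / 89 = 10.1339 exchanges/day

10.1339 exchanges/day


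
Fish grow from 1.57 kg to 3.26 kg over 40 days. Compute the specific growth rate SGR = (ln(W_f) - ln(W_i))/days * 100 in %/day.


ln(W_f) = ln(3.26) = 1.1817272
ln(W_i) = ln(1.57) = 0.45107562
ln(W_f) - ln(W_i) = 1.1817272 - 0.45107562 = 0.73065158
SGR = 0.73065158 / 40 * 100 = 1.82663 %/day

1.82663 %/day


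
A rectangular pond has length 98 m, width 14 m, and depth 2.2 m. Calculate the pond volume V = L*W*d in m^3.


Base area = L * W = 98 * 14 = 1372 m^2
Volume = area * depth = 1372 * 2.2 = 3018.4 m^3

3018.4 m^3


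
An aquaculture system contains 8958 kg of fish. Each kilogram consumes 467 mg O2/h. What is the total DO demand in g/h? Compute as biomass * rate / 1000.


Total O2 consumption (mg/h) = 8958 kg * 467 mg/(kg*h) = 4183386 mg/h
Convert to g/h: 4183386 / 1000 = 4183.386 g/h

4183.386 g/h


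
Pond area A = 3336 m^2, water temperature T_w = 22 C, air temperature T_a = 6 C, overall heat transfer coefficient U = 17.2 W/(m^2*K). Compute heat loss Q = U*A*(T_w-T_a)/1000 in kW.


Temperature difference dT = 22 - 6 = 16 K
Heat loss (W) = U * A * dT = 17.2 * 3336 * 16 = 918067.2 W
Convert to kW: 918067.2 / 1000 = 918.0672 kW

918.0672 kW


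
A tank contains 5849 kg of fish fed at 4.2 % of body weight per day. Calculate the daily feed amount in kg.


Feeding rate fraction = 4.2% / 100 = 0.042
Daily feed = 5849 kg * 0.042 = 245.658 kg/day

245.658 kg/day


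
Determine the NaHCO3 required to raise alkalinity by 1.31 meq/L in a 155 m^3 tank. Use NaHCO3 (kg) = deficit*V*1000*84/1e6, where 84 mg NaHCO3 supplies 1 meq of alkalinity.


Tank volume in L = 155 m^3 * 1000 = 155000 L
Total meq required = 1.31 meq/L * 155000 L = 203050 meq
NaHCO3 mass = 203050 meq * 84 mg/meq / 1e6 = 17.0562 kg

17.0562 kg


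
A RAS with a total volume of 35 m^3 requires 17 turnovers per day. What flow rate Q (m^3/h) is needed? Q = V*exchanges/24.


Daily recirculation volume = 35 m^3 * 17 = 595 m^3/day
Flow rate Q = daily volume / 24 h = 595 / 24 = 24.7917 m^3/h

24.7917 m^3/h


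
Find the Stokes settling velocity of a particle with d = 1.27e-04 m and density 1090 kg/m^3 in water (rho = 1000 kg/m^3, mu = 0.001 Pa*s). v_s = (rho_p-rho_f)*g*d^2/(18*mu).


Density difference: rho_p - rho_f = 1090 - 1000 = 90 kg/m^3
d^2 = (1.27e-04)^2 = 1.6129e-08 m^2
Numerator = (rho_p - rho_f) * g * d^2 = 90 * 9.81 * 1.6129e-08 = 1.4240294e-05
Denominator = 18 * mu = 18 * 0.001 = 0.018
v_s = 1.4240294e-05 / 0.018 = 7.91127e-04 m/s
Check: Re = rho_f * v_s * d / mu = 1000 * 7.91127e-04 * 1.27e-04 / 0.001 = 0.1 < 1, so Stokes' law applies.

7.91127e-04 m/s


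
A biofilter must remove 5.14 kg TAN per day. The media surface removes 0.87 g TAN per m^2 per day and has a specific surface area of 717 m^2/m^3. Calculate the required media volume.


A = 5.14*1000 / 0.87 = 5908.046 m^2
V = 5908.046 / 717 = 8.23995

8.23995 m^3


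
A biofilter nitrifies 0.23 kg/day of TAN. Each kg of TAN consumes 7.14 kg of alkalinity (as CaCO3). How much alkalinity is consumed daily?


Alkalinity factor: 7.14 kg CaCO3 consumed per kg TAN nitrified
alk = 0.23 kg TAN * 7.14 = 1.6422 kg CaCO3/day

1.6422 kg CaCO3/day


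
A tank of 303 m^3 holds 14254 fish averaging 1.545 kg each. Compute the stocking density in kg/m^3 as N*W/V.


Total biomass = 14254 fish * 1.545 kg = 22022.43 kg
Density = total biomass / volume = 22022.43 / 303 = 72.6813 kg/m^3

72.6813 kg/m^3


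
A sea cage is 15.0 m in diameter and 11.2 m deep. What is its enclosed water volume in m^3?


r = d/2 = 15.0/2 = 7.5 m
Base area = pi*r^2 = pi*7.5^2 = 176.71459 m^2
Volume = 176.71459 * 11.2 = 1979.2 m^3

1979.2 m^3


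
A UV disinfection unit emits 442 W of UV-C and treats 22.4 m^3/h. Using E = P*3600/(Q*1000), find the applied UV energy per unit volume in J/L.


Energy delivered per hour = 442 W * 3600 s = 1591200 J/h
Volume treated per hour = 22.4 m^3/h * 1000 = 22400 L/h
dose = 1591200 / 22400 = 71.0357 J/L

71.0357 J/L


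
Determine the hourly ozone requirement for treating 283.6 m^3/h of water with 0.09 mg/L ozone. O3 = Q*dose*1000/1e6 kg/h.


O3 demand (mg/h) = Q * dose * 1000 = 283.6 * 0.09 * 1000 = 25524 mg/h
Convert mg to kg: 25524 / 1e6 = 0.025524 kg/h

0.025524 kg/h


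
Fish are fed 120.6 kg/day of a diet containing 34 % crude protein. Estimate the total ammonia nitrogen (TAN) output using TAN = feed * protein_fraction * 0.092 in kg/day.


Protein in feed = 120.6 * 34/100 = 41.004 kg/day
TAN = protein * 0.092 = 41.004 * 0.092 = 3.772368 kg/day

3.772368 kg/day


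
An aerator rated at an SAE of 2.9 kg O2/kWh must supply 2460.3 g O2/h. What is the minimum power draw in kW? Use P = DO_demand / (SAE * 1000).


SAE in g O2/kWh = 2.9 * 1000 = 2900 g/kWh
P = DO_demand / SAE_g = 2460.3 / 2900 = 0.848379 kW

0.848379 kW


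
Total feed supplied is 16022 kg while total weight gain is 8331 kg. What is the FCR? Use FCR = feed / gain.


FCR = feed consumed / weight gained
FCR = 16022 kg / 8331 kg = 1.92318

1.92318


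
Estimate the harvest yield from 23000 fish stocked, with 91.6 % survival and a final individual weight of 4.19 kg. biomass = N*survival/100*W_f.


Survivors = 23000 * 91.6/100 = 21068 fish
Harvest biomass = survivors * W_f = 21068 * 4.19 = 88274.92 kg

88274.92 kg


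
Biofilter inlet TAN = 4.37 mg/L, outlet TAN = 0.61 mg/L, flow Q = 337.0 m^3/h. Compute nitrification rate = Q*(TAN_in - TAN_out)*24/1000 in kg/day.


Concentration drop: TAN_in - TAN_out = 4.37 - 0.61 = 3.76 mg/L
Hourly TAN removed = Q * dTAN = 337.0 m^3/h * 3.76 mg/L = 1267.12 g/h  (m^3/h * mg/L = g/h)
Daily TAN removed = 1267.12 * 24 = 30410.88 g/day
Convert to kg/day: 30410.88 / 1000 = 30.41088 kg/day

30.41088 kg/day


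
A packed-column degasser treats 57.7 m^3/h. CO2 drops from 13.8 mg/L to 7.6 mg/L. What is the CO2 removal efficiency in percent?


CO2_out / CO2_in = 7.6 / 13.8 = 0.55072464
Fraction remaining = 0.55072464
efficiency = (1 - 0.55072464) * 100 = 44.9275 %

44.9275 %


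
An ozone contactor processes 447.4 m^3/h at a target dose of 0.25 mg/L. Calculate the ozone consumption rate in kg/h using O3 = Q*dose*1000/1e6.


O3 demand (mg/h) = Q * dose * 1000 = 447.4 * 0.25 * 1000 = 111850 mg/h
Convert mg to kg: 111850 / 1e6 = 0.11185 kg/h

0.11185 kg/h


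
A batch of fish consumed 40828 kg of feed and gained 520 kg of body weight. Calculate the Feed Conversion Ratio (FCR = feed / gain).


FCR = feed consumed / weight gained
FCR = 40828 kg / 520 kg = 78.5154

78.5154


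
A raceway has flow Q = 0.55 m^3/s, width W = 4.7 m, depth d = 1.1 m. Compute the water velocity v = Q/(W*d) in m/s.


Cross-sectional area = W * d = 4.7 * 1.1 = 5.17 m^2
Velocity = Q / A = 0.55 / 5.17 = 0.106383 m/s

0.106383 m/s


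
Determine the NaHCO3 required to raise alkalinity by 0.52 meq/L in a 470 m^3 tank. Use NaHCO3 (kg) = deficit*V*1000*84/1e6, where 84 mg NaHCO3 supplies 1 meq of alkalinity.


Tank volume in L = 470 m^3 * 1000 = 470000 L
Total meq required = 0.52 meq/L * 470000 L = 244400 meq
NaHCO3 mass = 244400 meq * 84 mg/meq / 1e6 = 20.5296 kg

20.5296 kg


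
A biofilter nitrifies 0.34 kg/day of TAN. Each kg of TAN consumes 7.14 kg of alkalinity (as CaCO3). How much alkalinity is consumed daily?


Alkalinity factor: 7.14 kg CaCO3 consumed per kg TAN nitrified
alk = 0.34 kg TAN * 7.14 = 2.4276 kg CaCO3/day

2.4276 kg CaCO3/day


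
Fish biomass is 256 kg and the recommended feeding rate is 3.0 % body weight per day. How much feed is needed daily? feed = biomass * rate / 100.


Feeding rate fraction = 3.0% / 100 = 0.03
Daily feed = 256 kg * 0.03 = 7.68 kg/day

7.68 kg/day


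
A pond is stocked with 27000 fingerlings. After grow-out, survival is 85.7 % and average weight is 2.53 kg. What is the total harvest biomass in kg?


Survivors = 27000 * 85.7/100 = 23139 fish
Harvest biomass = survivors * W_f = 23139 * 2.53 = 58541.67 kg

58541.67 kg


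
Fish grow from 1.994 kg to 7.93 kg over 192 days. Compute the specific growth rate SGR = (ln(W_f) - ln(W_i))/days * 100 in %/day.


ln(W_f) = ln(7.93) = 2.070653
ln(W_i) = ln(1.994) = 0.69014267
ln(W_f) - ln(W_i) = 2.070653 - 0.69014267 = 1.3805103
SGR = 1.3805103 / 192 * 100 = 0.719016 %/day

0.719016 %/day


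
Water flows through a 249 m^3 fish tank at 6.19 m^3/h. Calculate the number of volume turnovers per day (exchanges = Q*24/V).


Daily flow volume = 6.19 m^3/h * 24 h = 148.56 m^3/day
Exchanges = daily flow / tank volume = 148.56 / 249 = 0.596627 exchanges/day

0.596627 exchanges/day


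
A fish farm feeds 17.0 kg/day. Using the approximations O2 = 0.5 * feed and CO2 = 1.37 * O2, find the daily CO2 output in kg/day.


O2 = 17.0 * 0.5 = 8.5
CO2 = 8.5 * 1.37 = 11.645

11.645 kg/day


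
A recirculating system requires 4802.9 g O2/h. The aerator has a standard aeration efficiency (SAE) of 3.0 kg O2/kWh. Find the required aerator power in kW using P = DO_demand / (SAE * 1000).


SAE in g O2/kWh = 3.0 * 1000 = 3000 g/kWh
P = DO_demand / SAE_g = 4802.9 / 3000 = 1.60097 kW

1.60097 kW


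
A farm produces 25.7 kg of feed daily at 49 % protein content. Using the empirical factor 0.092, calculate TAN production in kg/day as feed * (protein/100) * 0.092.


Protein in feed = 25.7 * 49/100 = 12.593 kg/day
TAN = protein * 0.092 = 12.593 * 0.092 = 1.158556 kg/day

1.158556 kg/day


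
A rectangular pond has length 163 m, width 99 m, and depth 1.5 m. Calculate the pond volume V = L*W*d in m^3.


Base area = L * W = 163 * 99 = 16137 m^2
Volume = area * depth = 16137 * 1.5 = 24205.5 m^3

24205.5 m^3


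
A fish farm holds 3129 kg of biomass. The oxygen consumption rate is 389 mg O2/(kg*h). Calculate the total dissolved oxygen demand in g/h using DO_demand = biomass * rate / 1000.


Total O2 consumption (mg/h) = 3129 kg * 389 mg/(kg*h) = 1217181 mg/h
Convert to g/h: 1217181 / 1000 = 1217.181 g/h

1217.181 g/h


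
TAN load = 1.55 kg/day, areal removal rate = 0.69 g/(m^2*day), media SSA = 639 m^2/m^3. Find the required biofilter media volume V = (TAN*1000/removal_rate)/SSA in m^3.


A = 1.55*1000 / 0.69 = 2246.3768 m^2
V = 2246.3768 / 639 = 3.51546

3.51546 m^3


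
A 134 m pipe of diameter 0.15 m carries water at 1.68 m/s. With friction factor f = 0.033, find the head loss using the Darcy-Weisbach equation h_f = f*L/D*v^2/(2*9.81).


v^2 = 1.68^2 = 2.8224 m^2/s^2
L/D = 134/0.15 = 893.33333
h_f = f*(L/D)*v^2/(2g) = 0.033 * 893.33333 * 2.8224 / 19.62 = 4.24079 m

4.24079 m


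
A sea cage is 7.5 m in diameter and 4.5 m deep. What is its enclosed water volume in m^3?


r = d/2 = 7.5/2 = 3.75 m
Base area = pi*r^2 = pi*3.75^2 = 44.178647 m^2
Volume = 44.178647 * 4.5 = 198.804 m^3

198.804 m^3


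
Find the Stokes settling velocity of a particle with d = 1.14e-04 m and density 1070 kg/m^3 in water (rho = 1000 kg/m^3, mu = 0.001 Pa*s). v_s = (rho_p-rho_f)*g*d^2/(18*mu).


Density difference: rho_p - rho_f = 1070 - 1000 = 70 kg/m^3
d^2 = (1.14e-04)^2 = 1.2996e-08 m^2
Numerator = (rho_p - rho_f) * g * d^2 = 70 * 9.81 * 1.2996e-08 = 8.9243532e-06
Denominator = 18 * mu = 18 * 0.001 = 0.018
v_s = 8.9243532e-06 / 0.018 = 4.95797e-04 m/s
Check: Re = rho_f * v_s * d / mu = 1000 * 4.95797e-04 * 1.14e-04 / 0.001 = 0.0565 < 1, so Stokes' law applies.

4.95797e-04 m/s


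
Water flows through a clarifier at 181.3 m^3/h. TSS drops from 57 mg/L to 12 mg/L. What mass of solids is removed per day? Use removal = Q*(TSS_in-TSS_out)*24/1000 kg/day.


Concentration drop: TSS_in - TSS_out = 57 - 12 = 45 mg/L
Hourly solids removed = Q * dTSS = 181.3 m^3/h * 45 mg/L = 8158.5 g/h  (m^3/h * mg/L = g/h)
Daily solids removed = 8158.5 * 24 = 195804 g/day
Convert g to kg: 195804 / 1000 = 195.804 kg/day

195.804 kg/day


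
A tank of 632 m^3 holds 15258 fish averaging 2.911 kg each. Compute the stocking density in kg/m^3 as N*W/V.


Total biomass = 15258 fish * 2.911 kg = 44416.038 kg
Density = total biomass / volume = 44416.038 / 632 = 70.2785 kg/m^3

70.2785 kg/m^3


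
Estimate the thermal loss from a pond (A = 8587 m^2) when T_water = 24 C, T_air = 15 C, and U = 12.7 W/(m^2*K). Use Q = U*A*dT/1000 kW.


Temperature difference dT = 24 - 15 = 9 K
Heat loss (W) = U * A * dT = 12.7 * 8587 * 9 = 981494.1 W
Convert to kW: 981494.1 / 1000 = 981.4941 kW

981.4941 kW


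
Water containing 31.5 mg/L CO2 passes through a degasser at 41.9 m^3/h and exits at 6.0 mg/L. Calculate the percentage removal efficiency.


CO2_out / CO2_in = 6.0 / 31.5 = 0.19047619
Fraction remaining = 0.19047619
efficiency = (1 - 0.19047619) * 100 = 80.9524 %

80.9524 %


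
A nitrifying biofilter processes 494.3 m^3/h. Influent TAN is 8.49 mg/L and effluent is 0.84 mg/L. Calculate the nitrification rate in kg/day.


Concentration drop: TAN_in - TAN_out = 8.49 - 0.84 = 7.65 mg/L
Hourly TAN removed = Q * dTAN = 494.3 m^3/h * 7.65 mg/L = 3781.395 g/h  (m^3/h * mg/L = g/h)
Daily TAN removed = 3781.395 * 24 = 90753.48 g/day
Convert to kg/day: 90753.48 / 1000 = 90.75348 kg/day

90.75348 kg/day


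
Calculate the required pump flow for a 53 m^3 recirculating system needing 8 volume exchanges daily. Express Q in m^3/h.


Daily recirculation volume = 53 m^3 * 8 = 424 m^3/day
Flow rate Q = daily volume / 24 h = 424 / 24 = 17.6667 m^3/h

17.6667 m^3/h


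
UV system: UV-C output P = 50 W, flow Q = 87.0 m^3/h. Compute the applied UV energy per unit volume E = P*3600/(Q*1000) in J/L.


Energy delivered per hour = 50 W * 3600 s = 180000 J/h
Volume treated per hour = 87.0 m^3/h * 1000 = 87000 L/h
dose = 180000 / 87000 = 2.06897 J/L

2.06897 J/L


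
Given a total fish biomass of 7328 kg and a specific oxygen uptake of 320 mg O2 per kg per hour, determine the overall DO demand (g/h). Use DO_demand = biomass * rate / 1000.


Total O2 consumption (mg/h) = 7328 kg * 320 mg/(kg*h) = 2344960 mg/h
Convert to g/h: 2344960 / 1000 = 2344.96 g/h

2344.96 g/h


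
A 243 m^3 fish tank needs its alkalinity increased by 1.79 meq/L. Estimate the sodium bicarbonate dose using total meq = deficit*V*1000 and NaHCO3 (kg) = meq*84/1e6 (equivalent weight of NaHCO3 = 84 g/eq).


Tank volume in L = 243 m^3 * 1000 = 243000 L
Total meq required = 1.79 meq/L * 243000 L = 434970 meq
NaHCO3 mass = 434970 meq * 84 mg/meq / 1e6 = 36.5375 kg

36.5375 kg


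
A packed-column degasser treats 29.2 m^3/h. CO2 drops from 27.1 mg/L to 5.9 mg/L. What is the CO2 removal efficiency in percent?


CO2_out / CO2_in = 5.9 / 27.1 = 0.21771218
Fraction remaining = 0.21771218
efficiency = (1 - 0.21771218) * 100 = 78.2288 %

78.2288 %


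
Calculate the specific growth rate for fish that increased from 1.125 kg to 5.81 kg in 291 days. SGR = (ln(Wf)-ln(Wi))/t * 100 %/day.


ln(W_f) = ln(5.81) = 1.7595806
ln(W_i) = ln(1.125) = 0.11778304
ln(W_f) - ln(W_i) = 1.7595806 - 0.11778304 = 1.6417976
SGR = 1.6417976 / 291 * 100 = 0.564192 %/day

0.564192 %/day


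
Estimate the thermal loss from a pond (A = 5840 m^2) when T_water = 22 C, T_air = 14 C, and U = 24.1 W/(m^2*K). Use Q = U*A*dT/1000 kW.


Temperature difference dT = 22 - 14 = 8 K
Heat loss (W) = U * A * dT = 24.1 * 5840 * 8 = 1125952 W
Convert to kW: 1125952 / 1000 = 1125.952 kW

1125.952 kW


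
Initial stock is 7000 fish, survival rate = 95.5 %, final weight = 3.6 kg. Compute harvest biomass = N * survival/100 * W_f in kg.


Survivors = 7000 * 95.5/100 = 6685 fish
Harvest biomass = survivors * W_f = 6685 * 3.6 = 24066 kg

24066 kg


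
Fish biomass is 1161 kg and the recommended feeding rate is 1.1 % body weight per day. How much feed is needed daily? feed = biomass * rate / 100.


Feeding rate fraction = 1.1% / 100 = 0.011
Daily feed = 1161 kg * 0.011 = 12.771 kg/day

12.771 kg/day


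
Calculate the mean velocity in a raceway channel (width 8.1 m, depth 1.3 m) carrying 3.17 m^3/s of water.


Cross-sectional area = W * d = 8.1 * 1.3 = 10.53 m^2
Velocity = Q / A = 3.17 / 10.53 = 0.301045 m/s

0.301045 m/s


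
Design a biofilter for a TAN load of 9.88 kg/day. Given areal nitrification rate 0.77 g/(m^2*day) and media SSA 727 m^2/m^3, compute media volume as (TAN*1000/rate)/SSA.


A = 9.88*1000 / 0.77 = 12831.169 m^2
V = 12831.169 / 727 = 17.6495

17.6495 m^3


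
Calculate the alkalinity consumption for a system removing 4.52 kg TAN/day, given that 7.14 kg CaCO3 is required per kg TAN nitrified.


Alkalinity factor: 7.14 kg CaCO3 consumed per kg TAN nitrified
alk = 4.52 kg TAN * 7.14 = 32.2728 kg CaCO3/day

32.2728 kg CaCO3/day


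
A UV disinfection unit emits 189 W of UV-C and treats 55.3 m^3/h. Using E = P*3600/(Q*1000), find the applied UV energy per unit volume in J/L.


Energy delivered per hour = 189 W * 3600 s = 680400 J/h
Volume treated per hour = 55.3 m^3/h * 1000 = 55300 L/h
dose = 680400 / 55300 = 12.3038 J/L

12.3038 J/L


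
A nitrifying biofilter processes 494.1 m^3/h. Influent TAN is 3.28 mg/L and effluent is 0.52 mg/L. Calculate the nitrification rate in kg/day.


Concentration drop: TAN_in - TAN_out = 3.28 - 0.52 = 2.76 mg/L
Hourly TAN removed = Q * dTAN = 494.1 m^3/h * 2.76 mg/L = 1363.716 g/h  (m^3/h * mg/L = g/h)
Daily TAN removed = 1363.716 * 24 = 32729.184 g/day
Convert to kg/day: 32729.184 / 1000 = 32.729184 kg/day

32.729184 kg/day


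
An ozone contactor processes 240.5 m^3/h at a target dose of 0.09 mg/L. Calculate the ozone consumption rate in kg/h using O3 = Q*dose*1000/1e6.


O3 demand (mg/h) = Q * dose * 1000 = 240.5 * 0.09 * 1000 = 21645 mg/h
Convert mg to kg: 21645 / 1e6 = 0.021645 kg/h

0.021645 kg/h


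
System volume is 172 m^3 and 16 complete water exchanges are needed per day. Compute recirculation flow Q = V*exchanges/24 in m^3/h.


Daily recirculation volume = 172 m^3 * 16 = 2752 m^3/day
Flow rate Q = daily volume / 24 h = 2752 / 24 = 114.667 m^3/h

114.667 m^3/h


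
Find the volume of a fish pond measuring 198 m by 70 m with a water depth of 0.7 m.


Base area = L * W = 198 * 70 = 13860 m^2
Volume = area * depth = 13860 * 0.7 = 9702 m^3

9702 m^3


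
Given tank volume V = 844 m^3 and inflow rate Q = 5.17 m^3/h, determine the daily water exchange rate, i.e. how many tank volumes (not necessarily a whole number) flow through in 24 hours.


Daily flow volume = 5.17 m^3/h * 24 h = 124.08 m^3/day
Exchanges = daily flow / tank volume = 124.08 / 844 = 0.147014 exchanges/day

0.147014 exchanges/day


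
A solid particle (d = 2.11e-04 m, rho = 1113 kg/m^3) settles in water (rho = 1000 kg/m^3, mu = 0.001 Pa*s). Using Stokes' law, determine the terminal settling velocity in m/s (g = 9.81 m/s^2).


Density difference: rho_p - rho_f = 1113 - 1000 = 113 kg/m^3
d^2 = (2.11e-04)^2 = 4.4521e-08 m^2
Numerator = (rho_p - rho_f) * g * d^2 = 113 * 9.81 * 4.4521e-08 = 4.9352864e-05
Denominator = 18 * mu = 18 * 0.001 = 0.018
v_s = 4.9352864e-05 / 0.018 = 0.00274183 m/s
Check: Re = rho_f * v_s * d / mu = 1000 * 0.00274183 * 2.11e-04 / 0.001 = 0.579 < 1, so Stokes' law applies.

0.00274183 m/s


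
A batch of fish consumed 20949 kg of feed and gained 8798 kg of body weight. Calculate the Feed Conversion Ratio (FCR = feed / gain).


FCR = feed consumed / weight gained
FCR = 20949 kg / 8798 kg = 2.38111

2.38111


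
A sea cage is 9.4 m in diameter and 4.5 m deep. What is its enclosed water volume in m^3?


r = d/2 = 9.4/2 = 4.7 m
Base area = pi*r^2 = pi*4.7^2 = 69.397782 m^2
Volume = 69.397782 * 4.5 = 312.29 m^3

312.29 m^3


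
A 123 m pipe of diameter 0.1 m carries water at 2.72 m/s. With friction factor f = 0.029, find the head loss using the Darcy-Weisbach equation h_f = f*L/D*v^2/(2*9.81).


v^2 = 2.72^2 = 7.3984 m^2/s^2
L/D = 123/0.1 = 1230
h_f = f*(L/D)*v^2/(2g) = 0.029 * 1230 * 7.3984 / 19.62 = 13.4506 m

13.4506 m


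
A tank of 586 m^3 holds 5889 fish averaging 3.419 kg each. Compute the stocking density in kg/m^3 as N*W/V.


Total biomass = 5889 fish * 3.419 kg = 20134.491 kg
Density = total biomass / volume = 20134.491 / 586 = 34.3592 kg/m^3

34.3592 kg/m^3


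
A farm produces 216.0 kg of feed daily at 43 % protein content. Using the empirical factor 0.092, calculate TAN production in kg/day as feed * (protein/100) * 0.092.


Protein in feed = 216.0 * 43/100 = 92.88 kg/day
TAN = protein * 0.092 = 92.88 * 0.092 = 8.54496 kg/day

8.54496 kg/day


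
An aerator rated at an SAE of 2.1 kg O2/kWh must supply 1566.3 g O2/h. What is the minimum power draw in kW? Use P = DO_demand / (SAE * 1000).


SAE in g O2/kWh = 2.1 * 1000 = 2100 g/kWh
P = DO_demand / SAE_g = 1566.3 / 2100 = 0.745857 kW

0.745857 kW


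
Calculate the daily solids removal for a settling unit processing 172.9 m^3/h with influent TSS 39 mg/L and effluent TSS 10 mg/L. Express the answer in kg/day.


Concentration drop: TSS_in - TSS_out = 39 - 10 = 29 mg/L
Hourly solids removed = Q * dTSS = 172.9 m^3/h * 29 mg/L = 5014.1 g/h  (m^3/h * mg/L = g/h)
Daily solids removed = 5014.1 * 24 = 120338.4 g/day
Convert g to kg: 120338.4 / 1000 = 120.3384 kg/day

120.3384 kg/day


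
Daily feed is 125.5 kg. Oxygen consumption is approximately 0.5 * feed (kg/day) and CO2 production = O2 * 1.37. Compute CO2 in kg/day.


O2 = 125.5 * 0.5 = 62.75
CO2 = 62.75 * 1.37 = 85.9675

85.9675 kg/day


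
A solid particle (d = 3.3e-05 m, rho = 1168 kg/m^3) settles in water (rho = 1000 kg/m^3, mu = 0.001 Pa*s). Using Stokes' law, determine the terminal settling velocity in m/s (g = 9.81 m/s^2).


Density difference: rho_p - rho_f = 1168 - 1000 = 168 kg/m^3
d^2 = (3.3e-05)^2 = 1.089e-09 m^2
Numerator = (rho_p - rho_f) * g * d^2 = 168 * 9.81 * 1.089e-09 = 1.7947591e-06
Denominator = 18 * mu = 18 * 0.001 = 0.018
v_s = 1.7947591e-06 / 0.018 = 9.97088e-05 m/s
Check: Re = rho_f * v_s * d / mu = 1000 * 9.97088e-05 * 3.3e-05 / 0.001 = 0.00329 < 1, so Stokes' law applies.

9.97088e-05 m/s


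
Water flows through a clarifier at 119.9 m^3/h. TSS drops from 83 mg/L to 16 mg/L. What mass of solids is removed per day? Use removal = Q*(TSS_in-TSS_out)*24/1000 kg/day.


Concentration drop: TSS_in - TSS_out = 83 - 16 = 67 mg/L
Hourly solids removed = Q * dTSS = 119.9 m^3/h * 67 mg/L = 8033.3 g/h  (m^3/h * mg/L = g/h)
Daily solids removed = 8033.3 * 24 = 192799.2 g/day
Convert g to kg: 192799.2 / 1000 = 192.7992 kg/day

192.7992 kg/day


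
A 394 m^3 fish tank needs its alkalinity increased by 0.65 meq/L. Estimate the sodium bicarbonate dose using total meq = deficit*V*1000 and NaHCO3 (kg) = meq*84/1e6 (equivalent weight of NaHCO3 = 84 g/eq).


Tank volume in L = 394 m^3 * 1000 = 394000 L
Total meq required = 0.65 meq/L * 394000 L = 256100 meq
NaHCO3 mass = 256100 meq * 84 mg/meq / 1e6 = 21.5124 kg

21.5124 kg


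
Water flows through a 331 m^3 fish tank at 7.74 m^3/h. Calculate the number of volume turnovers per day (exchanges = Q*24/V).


Daily flow volume = 7.74 m^3/h * 24 h = 185.76 m^3/day
Exchanges = daily flow / tank volume = 185.76 / 331 = 0.561208 exchanges/day

0.561208 exchanges/day


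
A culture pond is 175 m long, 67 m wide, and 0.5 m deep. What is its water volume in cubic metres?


Base area = L * W = 175 * 67 = 11725 m^2
Volume = area * depth = 11725 * 0.5 = 5862.5 m^3

5862.5 m^3


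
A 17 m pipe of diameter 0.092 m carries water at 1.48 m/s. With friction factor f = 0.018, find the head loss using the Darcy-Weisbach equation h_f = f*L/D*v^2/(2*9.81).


v^2 = 1.48^2 = 2.1904 m^2/s^2
L/D = 17/0.092 = 184.78261
h_f = f*(L/D)*v^2/(2g) = 0.018 * 184.78261 * 2.1904 / 19.62 = 0.371328 m

0.371328 m


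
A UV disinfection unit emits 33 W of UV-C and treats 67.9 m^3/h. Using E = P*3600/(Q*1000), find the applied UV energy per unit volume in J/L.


Energy delivered per hour = 33 W * 3600 s = 118800 J/h
Volume treated per hour = 67.9 m^3/h * 1000 = 67900 L/h
dose = 118800 / 67900 = 1.74963 J/L

1.74963 J/L


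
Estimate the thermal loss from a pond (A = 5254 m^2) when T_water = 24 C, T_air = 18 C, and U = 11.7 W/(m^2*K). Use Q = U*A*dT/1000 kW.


Temperature difference dT = 24 - 18 = 6 K
Heat loss (W) = U * A * dT = 11.7 * 5254 * 6 = 368830.8 W
Convert to kW: 368830.8 / 1000 = 368.8308 kW

368.8308 kW


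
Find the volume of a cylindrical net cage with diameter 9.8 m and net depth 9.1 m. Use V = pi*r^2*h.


r = d/2 = 9.8/2 = 4.9 m
Base area = pi*r^2 = pi*4.9^2 = 75.42964 m^2
Volume = 75.42964 * 9.1 = 686.41 m^3

686.41 m^3


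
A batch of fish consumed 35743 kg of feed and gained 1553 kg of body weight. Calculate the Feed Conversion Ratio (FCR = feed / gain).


FCR = feed consumed / weight gained
FCR = 35743 kg / 1553 kg = 23.0155

23.0155


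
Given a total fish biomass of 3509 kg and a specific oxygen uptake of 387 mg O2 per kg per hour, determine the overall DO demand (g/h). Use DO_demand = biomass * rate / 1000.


Total O2 consumption (mg/h) = 3509 kg * 387 mg/(kg*h) = 1357983 mg/h
Convert to g/h: 1357983 / 1000 = 1357.983 g/h

1357.983 g/h


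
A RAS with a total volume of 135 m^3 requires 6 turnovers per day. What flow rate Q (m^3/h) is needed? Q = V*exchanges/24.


Daily recirculation volume = 135 m^3 * 6 = 810 m^3/day
Flow rate Q = daily volume / 24 h = 810 / 24 = 33.75 m^3/h

33.75 m^3/h


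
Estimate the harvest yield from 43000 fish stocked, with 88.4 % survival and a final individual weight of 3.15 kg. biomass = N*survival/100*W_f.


Survivors = 43000 * 88.4/100 = 38012 fish
Harvest biomass = survivors * W_f = 38012 * 3.15 = 119737.8 kg

119737.8 kg


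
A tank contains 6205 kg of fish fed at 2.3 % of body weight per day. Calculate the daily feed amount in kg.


Feeding rate fraction = 2.3% / 100 = 0.023
Daily feed = 6205 kg * 0.023 = 142.715 kg/day

142.715 kg/day


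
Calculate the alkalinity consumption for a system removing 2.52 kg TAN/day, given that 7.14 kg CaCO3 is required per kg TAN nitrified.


Alkalinity factor: 7.14 kg CaCO3 consumed per kg TAN nitrified
alk = 2.52 kg TAN * 7.14 = 17.9928 kg CaCO3/day

17.9928 kg CaCO3/day


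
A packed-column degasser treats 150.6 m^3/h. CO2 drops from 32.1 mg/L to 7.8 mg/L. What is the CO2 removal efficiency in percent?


CO2_out / CO2_in = 7.8 / 32.1 = 0.24299065
Fraction remaining = 0.24299065
efficiency = (1 - 0.24299065) * 100 = 75.7009 %

75.7009 %


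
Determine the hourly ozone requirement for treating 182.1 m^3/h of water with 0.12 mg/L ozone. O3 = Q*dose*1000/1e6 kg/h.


O3 demand (mg/h) = Q * dose * 1000 = 182.1 * 0.12 * 1000 = 21852 mg/h
Convert mg to kg: 21852 / 1e6 = 0.021852 kg/h

0.021852 kg/h


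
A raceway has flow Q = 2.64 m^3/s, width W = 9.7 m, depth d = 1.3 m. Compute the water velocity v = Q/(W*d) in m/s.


Cross-sectional area = W * d = 9.7 * 1.3 = 12.61 m^2
Velocity = Q / A = 2.64 / 12.61 = 0.209358 m/s

0.209358 m/s


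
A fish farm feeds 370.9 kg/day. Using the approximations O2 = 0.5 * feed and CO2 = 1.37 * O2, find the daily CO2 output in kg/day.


O2 = 370.9 * 0.5 = 185.45
CO2 = 185.45 * 1.37 = 254.0665

254.0665 kg/day


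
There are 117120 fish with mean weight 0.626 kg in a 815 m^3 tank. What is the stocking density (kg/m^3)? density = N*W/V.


Total biomass = 117120 fish * 0.626 kg = 73317.12 kg
Density = total biomass / volume = 73317.12 / 815 = 89.9597 kg/m^3

89.9597 kg/m^3


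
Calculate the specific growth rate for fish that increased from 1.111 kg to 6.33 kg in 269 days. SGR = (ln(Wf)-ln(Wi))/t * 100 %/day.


ln(W_f) = ln(6.33) = 1.8453002
ln(W_i) = ln(1.111) = 0.10526051
ln(W_f) - ln(W_i) = 1.8453002 - 0.10526051 = 1.7400397
SGR = 1.7400397 / 269 * 100 = 0.646855 %/day

0.646855 %/day


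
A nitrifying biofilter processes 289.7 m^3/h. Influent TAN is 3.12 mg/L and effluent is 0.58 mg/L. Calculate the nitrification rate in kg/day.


Concentration drop: TAN_in - TAN_out = 3.12 - 0.58 = 2.54 mg/L
Hourly TAN removed = Q * dTAN = 289.7 m^3/h * 2.54 mg/L = 735.838 g/h  (m^3/h * mg/L = g/h)
Daily TAN removed = 735.838 * 24 = 17660.112 g/day
Convert to kg/day: 17660.112 / 1000 = 17.660112 kg/day

17.660112 kg/day


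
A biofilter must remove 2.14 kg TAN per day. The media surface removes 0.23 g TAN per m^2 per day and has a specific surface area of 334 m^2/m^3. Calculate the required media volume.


A = 2.14*1000 / 0.23 = 9304.3478 m^2
V = 9304.3478 / 334 = 27.8573

27.8573 m^3


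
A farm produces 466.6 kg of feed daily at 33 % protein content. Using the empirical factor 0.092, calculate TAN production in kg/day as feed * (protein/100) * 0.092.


Protein in feed = 466.6 * 33/100 = 153.978 kg/day
TAN = protein * 0.092 = 153.978 * 0.092 = 14.165976 kg/day

14.165976 kg/day


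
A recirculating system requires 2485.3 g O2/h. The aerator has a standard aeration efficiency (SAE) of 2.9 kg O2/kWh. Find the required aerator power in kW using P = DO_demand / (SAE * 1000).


SAE in g O2/kWh = 2.9 * 1000 = 2900 g/kWh
P = DO_demand / SAE_g = 2485.3 / 2900 = 0.857 kW

0.857 kW


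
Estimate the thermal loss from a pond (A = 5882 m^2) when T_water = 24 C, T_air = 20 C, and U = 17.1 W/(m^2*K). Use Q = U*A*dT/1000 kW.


Temperature difference dT = 24 - 20 = 4 K
Heat loss (W) = U * A * dT = 17.1 * 5882 * 4 = 402328.8 W
Convert to kW: 402328.8 / 1000 = 402.3288 kW

402.3288 kW


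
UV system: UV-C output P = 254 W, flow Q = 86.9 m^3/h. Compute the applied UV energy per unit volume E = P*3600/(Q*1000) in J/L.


Energy delivered per hour = 254 W * 3600 s = 914400 J/h
Volume treated per hour = 86.9 m^3/h * 1000 = 86900 L/h
dose = 914400 / 86900 = 10.5224 J/L

10.5224 J/L


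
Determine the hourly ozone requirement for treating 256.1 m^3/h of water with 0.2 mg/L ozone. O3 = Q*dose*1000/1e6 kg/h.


O3 demand (mg/h) = Q * dose * 1000 = 256.1 * 0.2 * 1000 = 51220 mg/h
Convert mg to kg: 51220 / 1e6 = 0.05122 kg/h

0.05122 kg/h


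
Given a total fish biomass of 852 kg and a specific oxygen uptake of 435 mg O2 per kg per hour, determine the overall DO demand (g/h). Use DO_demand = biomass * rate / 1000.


Total O2 consumption (mg/h) = 852 kg * 435 mg/(kg*h) = 370620 mg/h
Convert to g/h: 370620 / 1000 = 370.62 g/h

370.62 g/h


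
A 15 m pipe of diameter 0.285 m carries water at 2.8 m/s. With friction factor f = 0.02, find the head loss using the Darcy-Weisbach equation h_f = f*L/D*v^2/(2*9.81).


v^2 = 2.8^2 = 7.84 m^2/s^2
L/D = 15/0.285 = 52.631579
h_f = f*(L/D)*v^2/(2g) = 0.02 * 52.631579 * 7.84 / 19.62 = 0.420623 m

0.420623 m


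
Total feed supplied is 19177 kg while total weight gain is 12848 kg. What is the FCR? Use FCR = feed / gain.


FCR = feed consumed / weight gained
FCR = 19177 kg / 12848 kg = 1.49261

1.49261


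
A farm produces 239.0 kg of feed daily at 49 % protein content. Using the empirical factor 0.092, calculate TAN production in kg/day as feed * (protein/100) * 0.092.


Protein in feed = 239.0 * 49/100 = 117.11 kg/day
TAN = protein * 0.092 = 117.11 * 0.092 = 10.77412 kg/day

10.77412 kg/day


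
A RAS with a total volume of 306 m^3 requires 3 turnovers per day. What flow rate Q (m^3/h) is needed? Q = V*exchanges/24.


Daily recirculation volume = 306 m^3 * 3 = 918 m^3/day
Flow rate Q = daily volume / 24 h = 918 / 24 = 38.25 m^3/h

38.25 m^3/h


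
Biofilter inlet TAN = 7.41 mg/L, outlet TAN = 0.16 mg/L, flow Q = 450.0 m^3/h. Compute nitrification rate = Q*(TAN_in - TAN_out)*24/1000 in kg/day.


Concentration drop: TAN_in - TAN_out = 7.41 - 0.16 = 7.25 mg/L
Hourly TAN removed = Q * dTAN = 450.0 m^3/h * 7.25 mg/L = 3262.5 g/h  (m^3/h * mg/L = g/h)
Daily TAN removed = 3262.5 * 24 = 78300 g/day
Convert to kg/day: 78300 / 1000 = 78.3 kg/day

78.3 kg/day


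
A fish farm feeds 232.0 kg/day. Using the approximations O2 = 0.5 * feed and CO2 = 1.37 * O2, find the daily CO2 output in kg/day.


O2 = 232.0 * 0.5 = 116
CO2 = 116 * 1.37 = 158.92

158.92 kg/day


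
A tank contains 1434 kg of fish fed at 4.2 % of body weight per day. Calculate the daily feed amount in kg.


Feeding rate fraction = 4.2% / 100 = 0.042
Daily feed = 1434 kg * 0.042 = 60.228 kg/day

60.228 kg/day


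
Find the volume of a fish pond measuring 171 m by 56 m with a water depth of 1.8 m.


Base area = L * W = 171 * 56 = 9576 m^2
Volume = area * depth = 9576 * 1.8 = 17236.8 m^3

17236.8 m^3


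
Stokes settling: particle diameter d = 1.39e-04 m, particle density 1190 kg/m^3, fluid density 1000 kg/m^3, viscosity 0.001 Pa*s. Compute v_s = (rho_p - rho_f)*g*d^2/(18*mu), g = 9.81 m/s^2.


Density difference: rho_p - rho_f = 1190 - 1000 = 190 kg/m^3
d^2 = (1.39e-04)^2 = 1.9321e-08 m^2
Numerator = (rho_p - rho_f) * g * d^2 = 190 * 9.81 * 1.9321e-08 = 3.6012412e-05
Denominator = 18 * mu = 18 * 0.001 = 0.018
v_s = 3.6012412e-05 / 0.018 = 0.00200069 m/s
Check: Re = rho_f * v_s * d / mu = 1000 * 0.00200069 * 1.39e-04 / 0.001 = 0.278 < 1, so Stokes' law applies.

0.00200069 m/s


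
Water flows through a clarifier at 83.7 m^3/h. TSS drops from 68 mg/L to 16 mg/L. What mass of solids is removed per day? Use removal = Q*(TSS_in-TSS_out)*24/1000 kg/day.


Concentration drop: TSS_in - TSS_out = 68 - 16 = 52 mg/L
Hourly solids removed = Q * dTSS = 83.7 m^3/h * 52 mg/L = 4352.4 g/h  (m^3/h * mg/L = g/h)
Daily solids removed = 4352.4 * 24 = 104457.6 g/day
Convert g to kg: 104457.6 / 1000 = 104.4576 kg/day

104.4576 kg/day


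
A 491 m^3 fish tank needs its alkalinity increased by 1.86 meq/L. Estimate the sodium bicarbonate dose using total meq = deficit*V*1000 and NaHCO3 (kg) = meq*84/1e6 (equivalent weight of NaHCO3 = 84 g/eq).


Tank volume in L = 491 m^3 * 1000 = 491000 L
Total meq required = 1.86 meq/L * 491000 L = 913260 meq
NaHCO3 mass = 913260 meq * 84 mg/meq / 1e6 = 76.7138 kg

76.7138 kg
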